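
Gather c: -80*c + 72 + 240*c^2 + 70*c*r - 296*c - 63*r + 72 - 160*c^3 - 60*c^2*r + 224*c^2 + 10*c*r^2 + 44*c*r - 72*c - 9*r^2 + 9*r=-160*c^3 + c^2*(464 - 60*r) + c*(10*r^2 + 114*r - 448) - 9*r^2 - 54*r + 144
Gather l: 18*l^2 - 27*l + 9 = 18*l^2 - 27*l + 9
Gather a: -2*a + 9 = 9 - 2*a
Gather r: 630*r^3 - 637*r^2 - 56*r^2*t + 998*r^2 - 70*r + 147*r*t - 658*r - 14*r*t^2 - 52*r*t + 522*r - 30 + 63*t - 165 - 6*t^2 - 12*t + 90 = 630*r^3 + r^2*(361 - 56*t) + r*(-14*t^2 + 95*t - 206) - 6*t^2 + 51*t - 105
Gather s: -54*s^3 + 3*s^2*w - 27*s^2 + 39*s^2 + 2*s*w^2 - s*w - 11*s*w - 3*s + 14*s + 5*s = -54*s^3 + s^2*(3*w + 12) + s*(2*w^2 - 12*w + 16)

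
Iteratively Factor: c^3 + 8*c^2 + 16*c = (c + 4)*(c^2 + 4*c) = c*(c + 4)*(c + 4)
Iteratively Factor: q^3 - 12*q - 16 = (q - 4)*(q^2 + 4*q + 4) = (q - 4)*(q + 2)*(q + 2)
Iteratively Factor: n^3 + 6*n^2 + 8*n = (n + 2)*(n^2 + 4*n) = (n + 2)*(n + 4)*(n)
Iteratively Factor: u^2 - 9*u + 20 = (u - 4)*(u - 5)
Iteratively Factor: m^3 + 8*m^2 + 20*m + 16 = (m + 2)*(m^2 + 6*m + 8) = (m + 2)^2*(m + 4)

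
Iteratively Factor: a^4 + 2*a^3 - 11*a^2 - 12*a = (a)*(a^3 + 2*a^2 - 11*a - 12) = a*(a - 3)*(a^2 + 5*a + 4) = a*(a - 3)*(a + 1)*(a + 4)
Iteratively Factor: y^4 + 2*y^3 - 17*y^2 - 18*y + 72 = (y - 2)*(y^3 + 4*y^2 - 9*y - 36) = (y - 3)*(y - 2)*(y^2 + 7*y + 12) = (y - 3)*(y - 2)*(y + 3)*(y + 4)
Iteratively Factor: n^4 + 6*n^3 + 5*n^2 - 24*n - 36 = (n + 3)*(n^3 + 3*n^2 - 4*n - 12) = (n + 3)^2*(n^2 - 4) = (n + 2)*(n + 3)^2*(n - 2)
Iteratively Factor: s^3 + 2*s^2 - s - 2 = (s - 1)*(s^2 + 3*s + 2) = (s - 1)*(s + 1)*(s + 2)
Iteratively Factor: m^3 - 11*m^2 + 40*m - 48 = (m - 3)*(m^2 - 8*m + 16) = (m - 4)*(m - 3)*(m - 4)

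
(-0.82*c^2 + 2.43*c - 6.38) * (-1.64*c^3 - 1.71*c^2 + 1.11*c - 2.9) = 1.3448*c^5 - 2.583*c^4 + 5.3977*c^3 + 15.9851*c^2 - 14.1288*c + 18.502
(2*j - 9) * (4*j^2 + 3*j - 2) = 8*j^3 - 30*j^2 - 31*j + 18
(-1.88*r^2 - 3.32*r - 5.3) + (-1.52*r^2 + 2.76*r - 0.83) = -3.4*r^2 - 0.56*r - 6.13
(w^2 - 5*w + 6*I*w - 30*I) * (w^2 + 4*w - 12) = w^4 - w^3 + 6*I*w^3 - 32*w^2 - 6*I*w^2 + 60*w - 192*I*w + 360*I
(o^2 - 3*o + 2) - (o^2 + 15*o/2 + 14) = -21*o/2 - 12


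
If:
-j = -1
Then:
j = 1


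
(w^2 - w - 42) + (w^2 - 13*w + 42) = 2*w^2 - 14*w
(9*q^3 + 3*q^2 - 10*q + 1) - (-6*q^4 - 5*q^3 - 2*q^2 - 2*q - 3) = 6*q^4 + 14*q^3 + 5*q^2 - 8*q + 4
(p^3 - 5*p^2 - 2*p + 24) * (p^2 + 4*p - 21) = p^5 - p^4 - 43*p^3 + 121*p^2 + 138*p - 504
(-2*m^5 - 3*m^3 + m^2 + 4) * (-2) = 4*m^5 + 6*m^3 - 2*m^2 - 8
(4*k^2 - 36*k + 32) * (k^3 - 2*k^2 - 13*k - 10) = 4*k^5 - 44*k^4 + 52*k^3 + 364*k^2 - 56*k - 320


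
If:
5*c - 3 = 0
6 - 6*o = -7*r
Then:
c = 3/5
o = 7*r/6 + 1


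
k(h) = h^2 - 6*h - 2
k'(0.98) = -4.04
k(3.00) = -11.00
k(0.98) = -6.92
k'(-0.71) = -7.42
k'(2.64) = -0.72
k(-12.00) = 214.00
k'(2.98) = -0.04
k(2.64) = -10.87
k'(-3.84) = -13.68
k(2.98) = -11.00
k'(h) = 2*h - 6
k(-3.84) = 35.79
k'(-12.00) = -30.00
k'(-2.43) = -10.86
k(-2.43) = 18.48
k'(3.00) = 0.00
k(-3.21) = 27.56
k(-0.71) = 2.76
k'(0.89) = -4.22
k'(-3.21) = -12.42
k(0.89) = -6.55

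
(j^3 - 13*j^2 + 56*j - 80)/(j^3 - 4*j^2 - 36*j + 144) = (j^2 - 9*j + 20)/(j^2 - 36)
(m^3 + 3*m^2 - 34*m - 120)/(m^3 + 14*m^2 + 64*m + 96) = (m^2 - m - 30)/(m^2 + 10*m + 24)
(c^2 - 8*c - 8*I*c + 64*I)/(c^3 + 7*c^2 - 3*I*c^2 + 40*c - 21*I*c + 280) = (c - 8)/(c^2 + c*(7 + 5*I) + 35*I)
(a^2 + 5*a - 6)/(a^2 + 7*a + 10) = (a^2 + 5*a - 6)/(a^2 + 7*a + 10)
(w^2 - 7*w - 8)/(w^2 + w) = (w - 8)/w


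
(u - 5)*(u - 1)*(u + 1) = u^3 - 5*u^2 - u + 5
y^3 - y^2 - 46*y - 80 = (y - 8)*(y + 2)*(y + 5)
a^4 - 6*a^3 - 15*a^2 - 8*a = a*(a - 8)*(a + 1)^2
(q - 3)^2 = q^2 - 6*q + 9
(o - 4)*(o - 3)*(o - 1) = o^3 - 8*o^2 + 19*o - 12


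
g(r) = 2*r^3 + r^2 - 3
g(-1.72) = -10.22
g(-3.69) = -89.87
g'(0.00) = 0.00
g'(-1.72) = 14.31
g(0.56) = -2.34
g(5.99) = 462.72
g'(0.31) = 1.20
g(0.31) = -2.84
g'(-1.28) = 7.27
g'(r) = 6*r^2 + 2*r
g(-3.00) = -48.00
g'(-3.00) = 48.00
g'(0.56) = 3.00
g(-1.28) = -5.56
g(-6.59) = -531.95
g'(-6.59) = 247.39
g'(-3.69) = 74.32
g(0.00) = -3.00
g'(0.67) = 4.03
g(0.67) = -1.95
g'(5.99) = 227.26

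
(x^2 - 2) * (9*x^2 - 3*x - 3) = 9*x^4 - 3*x^3 - 21*x^2 + 6*x + 6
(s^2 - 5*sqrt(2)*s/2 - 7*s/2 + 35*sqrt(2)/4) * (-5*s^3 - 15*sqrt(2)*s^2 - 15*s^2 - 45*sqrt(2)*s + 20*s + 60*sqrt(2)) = -5*s^5 - 5*sqrt(2)*s^4/2 + 5*s^4/2 + 5*sqrt(2)*s^3/4 + 295*s^3/2 - 215*s^2/2 + 145*sqrt(2)*s^2/4 - 2175*s/2 - 35*sqrt(2)*s + 1050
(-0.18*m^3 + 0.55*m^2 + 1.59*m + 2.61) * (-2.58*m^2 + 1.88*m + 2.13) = 0.4644*m^5 - 1.7574*m^4 - 3.4516*m^3 - 2.5731*m^2 + 8.2935*m + 5.5593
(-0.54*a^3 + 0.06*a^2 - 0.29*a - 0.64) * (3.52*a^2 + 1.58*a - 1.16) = -1.9008*a^5 - 0.642*a^4 - 0.2996*a^3 - 2.7806*a^2 - 0.6748*a + 0.7424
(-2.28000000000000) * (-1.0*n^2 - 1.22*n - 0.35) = 2.28*n^2 + 2.7816*n + 0.798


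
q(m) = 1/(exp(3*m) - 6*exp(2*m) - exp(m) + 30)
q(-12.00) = 0.03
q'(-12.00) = 0.00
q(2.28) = 0.00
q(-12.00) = 0.03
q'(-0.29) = 0.01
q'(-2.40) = 0.00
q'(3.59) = -0.00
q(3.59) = 0.00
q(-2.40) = 0.03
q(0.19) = 0.05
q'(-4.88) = 0.00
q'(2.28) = -0.01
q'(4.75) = -0.00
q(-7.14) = 0.03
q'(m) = (-3*exp(3*m) + 12*exp(2*m) + exp(m))/(exp(3*m) - 6*exp(2*m) - exp(m) + 30)^2 = (-3*exp(2*m) + 12*exp(m) + 1)*exp(m)/(exp(3*m) - 6*exp(2*m) - exp(m) + 30)^2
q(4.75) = 0.00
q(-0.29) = 0.04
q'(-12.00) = 0.00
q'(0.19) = 0.03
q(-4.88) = 0.03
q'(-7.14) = 0.00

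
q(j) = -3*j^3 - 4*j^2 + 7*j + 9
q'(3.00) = -98.00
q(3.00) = -87.00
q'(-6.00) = -269.00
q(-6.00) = 471.00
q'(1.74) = -34.17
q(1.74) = -6.73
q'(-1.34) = 1.56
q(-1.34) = -0.34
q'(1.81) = -36.96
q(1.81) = -9.22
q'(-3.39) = -69.31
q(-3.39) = 56.18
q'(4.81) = -239.70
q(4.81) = -383.73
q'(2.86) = -89.50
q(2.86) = -73.88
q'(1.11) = -12.97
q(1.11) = 7.74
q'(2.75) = -83.06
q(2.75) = -64.39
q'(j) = -9*j^2 - 8*j + 7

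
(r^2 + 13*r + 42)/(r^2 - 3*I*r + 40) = (r^2 + 13*r + 42)/(r^2 - 3*I*r + 40)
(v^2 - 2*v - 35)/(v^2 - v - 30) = (v - 7)/(v - 6)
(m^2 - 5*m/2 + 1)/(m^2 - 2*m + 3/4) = 2*(m - 2)/(2*m - 3)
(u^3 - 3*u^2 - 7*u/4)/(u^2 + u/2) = u - 7/2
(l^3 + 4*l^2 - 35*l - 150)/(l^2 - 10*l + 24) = (l^2 + 10*l + 25)/(l - 4)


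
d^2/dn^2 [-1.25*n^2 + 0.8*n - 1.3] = -2.50000000000000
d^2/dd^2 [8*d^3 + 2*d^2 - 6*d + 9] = 48*d + 4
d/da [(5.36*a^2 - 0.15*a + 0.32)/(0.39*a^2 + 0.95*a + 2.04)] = (5.1505*a^2 + 21.6192*a - 0.61)/(0.1521*a^4 + 0.741*a^3 + 2.4937*a^2 + 3.876*a + 4.1616)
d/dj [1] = 0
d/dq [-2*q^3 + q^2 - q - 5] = -6*q^2 + 2*q - 1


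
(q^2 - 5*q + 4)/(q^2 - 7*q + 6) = (q - 4)/(q - 6)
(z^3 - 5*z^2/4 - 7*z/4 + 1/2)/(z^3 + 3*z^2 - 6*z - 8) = (z - 1/4)/(z + 4)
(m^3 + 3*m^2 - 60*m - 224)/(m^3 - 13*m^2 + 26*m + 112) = (m^2 + 11*m + 28)/(m^2 - 5*m - 14)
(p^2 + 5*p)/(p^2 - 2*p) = (p + 5)/(p - 2)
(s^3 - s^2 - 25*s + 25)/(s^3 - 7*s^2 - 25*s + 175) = (s - 1)/(s - 7)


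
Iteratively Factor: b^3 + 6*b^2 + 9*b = (b)*(b^2 + 6*b + 9) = b*(b + 3)*(b + 3)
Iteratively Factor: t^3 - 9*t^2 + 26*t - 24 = (t - 4)*(t^2 - 5*t + 6) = (t - 4)*(t - 3)*(t - 2)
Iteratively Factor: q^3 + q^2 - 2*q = (q + 2)*(q^2 - q) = (q - 1)*(q + 2)*(q)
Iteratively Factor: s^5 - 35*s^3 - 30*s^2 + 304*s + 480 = (s - 4)*(s^4 + 4*s^3 - 19*s^2 - 106*s - 120) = (s - 4)*(s + 4)*(s^3 - 19*s - 30) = (s - 4)*(s + 2)*(s + 4)*(s^2 - 2*s - 15) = (s - 5)*(s - 4)*(s + 2)*(s + 4)*(s + 3)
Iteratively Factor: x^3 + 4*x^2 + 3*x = (x + 3)*(x^2 + x) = x*(x + 3)*(x + 1)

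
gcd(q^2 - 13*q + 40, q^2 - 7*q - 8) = q - 8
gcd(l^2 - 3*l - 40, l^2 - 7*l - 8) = l - 8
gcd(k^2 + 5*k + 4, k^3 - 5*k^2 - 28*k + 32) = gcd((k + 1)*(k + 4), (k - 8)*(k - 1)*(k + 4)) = k + 4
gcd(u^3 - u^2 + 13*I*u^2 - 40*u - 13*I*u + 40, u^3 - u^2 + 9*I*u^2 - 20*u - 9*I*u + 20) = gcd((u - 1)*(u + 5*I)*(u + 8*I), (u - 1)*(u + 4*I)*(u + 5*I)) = u^2 + u*(-1 + 5*I) - 5*I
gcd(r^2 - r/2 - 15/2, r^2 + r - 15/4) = r + 5/2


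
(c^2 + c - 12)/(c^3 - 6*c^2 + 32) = (c^2 + c - 12)/(c^3 - 6*c^2 + 32)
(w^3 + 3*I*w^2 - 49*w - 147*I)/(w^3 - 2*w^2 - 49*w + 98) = (w + 3*I)/(w - 2)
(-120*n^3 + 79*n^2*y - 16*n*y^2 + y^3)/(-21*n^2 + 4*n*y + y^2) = (40*n^2 - 13*n*y + y^2)/(7*n + y)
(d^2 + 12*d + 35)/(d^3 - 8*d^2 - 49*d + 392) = (d + 5)/(d^2 - 15*d + 56)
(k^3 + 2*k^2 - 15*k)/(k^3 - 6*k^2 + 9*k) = (k + 5)/(k - 3)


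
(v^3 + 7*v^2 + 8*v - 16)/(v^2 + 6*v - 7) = (v^2 + 8*v + 16)/(v + 7)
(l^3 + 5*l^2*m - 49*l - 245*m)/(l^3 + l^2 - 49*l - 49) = (l + 5*m)/(l + 1)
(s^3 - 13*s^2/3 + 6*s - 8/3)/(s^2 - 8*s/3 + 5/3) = (3*s^2 - 10*s + 8)/(3*s - 5)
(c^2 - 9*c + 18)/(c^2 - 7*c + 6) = (c - 3)/(c - 1)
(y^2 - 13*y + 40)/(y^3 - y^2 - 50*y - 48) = (y - 5)/(y^2 + 7*y + 6)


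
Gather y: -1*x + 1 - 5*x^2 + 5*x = -5*x^2 + 4*x + 1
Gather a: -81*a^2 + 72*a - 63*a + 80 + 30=-81*a^2 + 9*a + 110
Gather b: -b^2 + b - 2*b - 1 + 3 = -b^2 - b + 2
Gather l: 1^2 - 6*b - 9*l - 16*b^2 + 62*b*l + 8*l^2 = -16*b^2 - 6*b + 8*l^2 + l*(62*b - 9) + 1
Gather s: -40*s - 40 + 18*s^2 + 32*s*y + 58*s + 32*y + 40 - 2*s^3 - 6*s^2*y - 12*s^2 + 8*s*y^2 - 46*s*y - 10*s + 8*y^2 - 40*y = -2*s^3 + s^2*(6 - 6*y) + s*(8*y^2 - 14*y + 8) + 8*y^2 - 8*y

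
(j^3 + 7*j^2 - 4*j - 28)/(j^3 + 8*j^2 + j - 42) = (j + 2)/(j + 3)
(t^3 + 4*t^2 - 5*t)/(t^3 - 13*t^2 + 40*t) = (t^2 + 4*t - 5)/(t^2 - 13*t + 40)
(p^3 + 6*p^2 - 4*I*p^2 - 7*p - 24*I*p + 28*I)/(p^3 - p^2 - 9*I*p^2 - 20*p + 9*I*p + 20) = (p + 7)/(p - 5*I)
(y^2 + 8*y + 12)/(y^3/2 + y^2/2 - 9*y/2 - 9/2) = 2*(y^2 + 8*y + 12)/(y^3 + y^2 - 9*y - 9)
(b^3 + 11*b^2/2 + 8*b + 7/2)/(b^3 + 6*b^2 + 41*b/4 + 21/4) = 2*(b + 1)/(2*b + 3)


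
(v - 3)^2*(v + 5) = v^3 - v^2 - 21*v + 45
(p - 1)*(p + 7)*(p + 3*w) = p^3 + 3*p^2*w + 6*p^2 + 18*p*w - 7*p - 21*w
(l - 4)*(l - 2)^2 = l^3 - 8*l^2 + 20*l - 16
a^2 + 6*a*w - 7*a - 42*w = (a - 7)*(a + 6*w)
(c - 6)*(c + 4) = c^2 - 2*c - 24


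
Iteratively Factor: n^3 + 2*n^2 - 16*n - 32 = (n + 2)*(n^2 - 16) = (n + 2)*(n + 4)*(n - 4)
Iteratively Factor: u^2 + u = (u)*(u + 1)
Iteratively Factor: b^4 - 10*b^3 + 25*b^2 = (b)*(b^3 - 10*b^2 + 25*b) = b*(b - 5)*(b^2 - 5*b) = b^2*(b - 5)*(b - 5)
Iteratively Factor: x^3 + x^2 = (x)*(x^2 + x) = x^2*(x + 1)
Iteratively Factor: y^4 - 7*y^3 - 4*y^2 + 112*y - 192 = (y + 4)*(y^3 - 11*y^2 + 40*y - 48) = (y - 3)*(y + 4)*(y^2 - 8*y + 16) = (y - 4)*(y - 3)*(y + 4)*(y - 4)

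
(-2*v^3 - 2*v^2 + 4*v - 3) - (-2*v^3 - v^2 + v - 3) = -v^2 + 3*v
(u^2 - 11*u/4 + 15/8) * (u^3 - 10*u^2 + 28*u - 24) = u^5 - 51*u^4/4 + 459*u^3/8 - 479*u^2/4 + 237*u/2 - 45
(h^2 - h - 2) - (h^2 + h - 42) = 40 - 2*h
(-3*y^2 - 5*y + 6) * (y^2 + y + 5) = -3*y^4 - 8*y^3 - 14*y^2 - 19*y + 30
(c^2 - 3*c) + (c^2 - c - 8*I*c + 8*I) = 2*c^2 - 4*c - 8*I*c + 8*I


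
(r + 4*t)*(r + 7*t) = r^2 + 11*r*t + 28*t^2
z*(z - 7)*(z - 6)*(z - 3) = z^4 - 16*z^3 + 81*z^2 - 126*z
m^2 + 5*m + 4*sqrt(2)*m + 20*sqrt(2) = (m + 5)*(m + 4*sqrt(2))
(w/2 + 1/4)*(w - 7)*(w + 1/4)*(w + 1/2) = w^4/2 - 23*w^3/8 - 33*w^2/8 - 55*w/32 - 7/32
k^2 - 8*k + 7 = (k - 7)*(k - 1)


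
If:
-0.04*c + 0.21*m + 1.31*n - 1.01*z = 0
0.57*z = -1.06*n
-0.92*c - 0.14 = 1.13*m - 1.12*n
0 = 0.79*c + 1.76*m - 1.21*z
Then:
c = -0.47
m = 0.24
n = -0.02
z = 0.04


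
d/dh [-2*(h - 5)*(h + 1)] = 8 - 4*h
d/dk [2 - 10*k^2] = -20*k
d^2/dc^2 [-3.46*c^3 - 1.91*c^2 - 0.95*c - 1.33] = -20.76*c - 3.82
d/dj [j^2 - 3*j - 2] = 2*j - 3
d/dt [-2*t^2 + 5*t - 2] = 5 - 4*t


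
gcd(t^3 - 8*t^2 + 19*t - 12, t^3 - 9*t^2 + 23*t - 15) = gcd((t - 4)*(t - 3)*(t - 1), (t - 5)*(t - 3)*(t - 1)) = t^2 - 4*t + 3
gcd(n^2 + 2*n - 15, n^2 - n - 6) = n - 3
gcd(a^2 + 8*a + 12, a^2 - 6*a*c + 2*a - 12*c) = a + 2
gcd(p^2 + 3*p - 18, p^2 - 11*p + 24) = p - 3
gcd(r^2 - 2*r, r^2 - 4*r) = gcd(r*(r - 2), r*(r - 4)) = r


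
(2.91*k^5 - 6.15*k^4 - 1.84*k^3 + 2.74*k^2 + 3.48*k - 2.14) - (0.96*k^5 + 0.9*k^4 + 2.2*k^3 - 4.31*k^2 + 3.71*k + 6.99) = 1.95*k^5 - 7.05*k^4 - 4.04*k^3 + 7.05*k^2 - 0.23*k - 9.13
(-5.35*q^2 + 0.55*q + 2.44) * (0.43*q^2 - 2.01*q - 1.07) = -2.3005*q^4 + 10.99*q^3 + 5.6682*q^2 - 5.4929*q - 2.6108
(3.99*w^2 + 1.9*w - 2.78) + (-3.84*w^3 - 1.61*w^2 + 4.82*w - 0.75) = -3.84*w^3 + 2.38*w^2 + 6.72*w - 3.53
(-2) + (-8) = -10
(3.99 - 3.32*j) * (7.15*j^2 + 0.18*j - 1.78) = -23.738*j^3 + 27.9309*j^2 + 6.6278*j - 7.1022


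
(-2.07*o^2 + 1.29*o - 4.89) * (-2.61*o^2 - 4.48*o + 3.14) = 5.4027*o^4 + 5.9067*o^3 + 0.483899999999998*o^2 + 25.9578*o - 15.3546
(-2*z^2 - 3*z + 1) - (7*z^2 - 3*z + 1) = -9*z^2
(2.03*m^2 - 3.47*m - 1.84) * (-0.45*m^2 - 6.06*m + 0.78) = -0.9135*m^4 - 10.7403*m^3 + 23.4396*m^2 + 8.4438*m - 1.4352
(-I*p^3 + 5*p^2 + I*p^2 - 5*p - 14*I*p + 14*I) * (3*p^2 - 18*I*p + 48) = -3*I*p^5 - 3*p^4 + 3*I*p^4 + 3*p^3 - 180*I*p^3 - 12*p^2 + 180*I*p^2 + 12*p - 672*I*p + 672*I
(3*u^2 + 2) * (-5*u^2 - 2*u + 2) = -15*u^4 - 6*u^3 - 4*u^2 - 4*u + 4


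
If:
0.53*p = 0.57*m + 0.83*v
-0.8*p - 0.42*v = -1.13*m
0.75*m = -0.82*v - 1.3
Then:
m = -1.47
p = -1.96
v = -0.24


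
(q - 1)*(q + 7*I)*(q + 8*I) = q^3 - q^2 + 15*I*q^2 - 56*q - 15*I*q + 56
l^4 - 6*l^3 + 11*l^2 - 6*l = l*(l - 3)*(l - 2)*(l - 1)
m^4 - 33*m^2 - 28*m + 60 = (m - 6)*(m - 1)*(m + 2)*(m + 5)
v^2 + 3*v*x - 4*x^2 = (v - x)*(v + 4*x)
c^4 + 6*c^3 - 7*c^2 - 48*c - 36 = (c - 3)*(c + 1)*(c + 2)*(c + 6)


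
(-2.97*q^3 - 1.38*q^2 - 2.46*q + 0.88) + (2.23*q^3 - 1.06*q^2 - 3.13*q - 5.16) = -0.74*q^3 - 2.44*q^2 - 5.59*q - 4.28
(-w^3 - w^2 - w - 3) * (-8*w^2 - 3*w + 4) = 8*w^5 + 11*w^4 + 7*w^3 + 23*w^2 + 5*w - 12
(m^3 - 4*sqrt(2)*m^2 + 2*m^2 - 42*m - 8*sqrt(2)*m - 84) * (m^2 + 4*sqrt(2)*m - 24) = m^5 + 2*m^4 - 98*m^3 - 196*m^2 - 72*sqrt(2)*m^2 - 144*sqrt(2)*m + 1008*m + 2016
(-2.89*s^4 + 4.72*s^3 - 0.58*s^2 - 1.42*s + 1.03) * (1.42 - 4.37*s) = 12.6293*s^5 - 24.7302*s^4 + 9.237*s^3 + 5.3818*s^2 - 6.5175*s + 1.4626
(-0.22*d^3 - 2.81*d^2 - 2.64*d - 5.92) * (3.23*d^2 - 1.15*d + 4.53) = -0.7106*d^5 - 8.8233*d^4 - 6.2923*d^3 - 28.8149*d^2 - 5.1512*d - 26.8176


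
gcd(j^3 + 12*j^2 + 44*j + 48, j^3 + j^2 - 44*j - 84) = j^2 + 8*j + 12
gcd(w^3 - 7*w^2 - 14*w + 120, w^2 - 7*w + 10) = w - 5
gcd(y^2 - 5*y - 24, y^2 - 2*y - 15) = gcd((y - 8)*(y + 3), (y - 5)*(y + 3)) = y + 3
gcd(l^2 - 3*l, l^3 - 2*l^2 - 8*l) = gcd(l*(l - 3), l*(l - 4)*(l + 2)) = l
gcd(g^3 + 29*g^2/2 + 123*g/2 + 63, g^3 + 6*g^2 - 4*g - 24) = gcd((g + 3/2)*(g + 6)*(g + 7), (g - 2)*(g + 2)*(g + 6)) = g + 6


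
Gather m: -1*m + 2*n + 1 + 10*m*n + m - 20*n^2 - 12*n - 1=10*m*n - 20*n^2 - 10*n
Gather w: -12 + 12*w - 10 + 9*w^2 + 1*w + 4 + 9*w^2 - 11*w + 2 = 18*w^2 + 2*w - 16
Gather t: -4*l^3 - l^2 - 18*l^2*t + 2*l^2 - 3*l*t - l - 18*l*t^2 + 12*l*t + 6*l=-4*l^3 + l^2 - 18*l*t^2 + 5*l + t*(-18*l^2 + 9*l)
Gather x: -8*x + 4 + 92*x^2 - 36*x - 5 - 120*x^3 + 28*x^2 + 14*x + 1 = -120*x^3 + 120*x^2 - 30*x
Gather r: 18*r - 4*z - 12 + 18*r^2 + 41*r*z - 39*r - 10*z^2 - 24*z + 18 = 18*r^2 + r*(41*z - 21) - 10*z^2 - 28*z + 6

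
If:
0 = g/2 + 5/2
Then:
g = -5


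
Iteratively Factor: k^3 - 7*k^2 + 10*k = (k - 5)*(k^2 - 2*k) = k*(k - 5)*(k - 2)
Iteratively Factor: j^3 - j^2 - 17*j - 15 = (j + 1)*(j^2 - 2*j - 15) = (j - 5)*(j + 1)*(j + 3)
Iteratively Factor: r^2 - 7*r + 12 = (r - 4)*(r - 3)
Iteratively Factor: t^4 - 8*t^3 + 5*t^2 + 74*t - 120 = (t - 2)*(t^3 - 6*t^2 - 7*t + 60) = (t - 5)*(t - 2)*(t^2 - t - 12) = (t - 5)*(t - 2)*(t + 3)*(t - 4)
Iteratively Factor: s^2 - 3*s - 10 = (s + 2)*(s - 5)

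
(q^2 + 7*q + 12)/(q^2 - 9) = (q + 4)/(q - 3)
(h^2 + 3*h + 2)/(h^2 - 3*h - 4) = (h + 2)/(h - 4)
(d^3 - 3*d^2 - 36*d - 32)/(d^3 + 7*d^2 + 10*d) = (d^3 - 3*d^2 - 36*d - 32)/(d*(d^2 + 7*d + 10))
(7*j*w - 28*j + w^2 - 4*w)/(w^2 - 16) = (7*j + w)/(w + 4)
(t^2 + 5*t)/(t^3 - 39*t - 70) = t/(t^2 - 5*t - 14)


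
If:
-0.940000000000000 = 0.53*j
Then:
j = -1.77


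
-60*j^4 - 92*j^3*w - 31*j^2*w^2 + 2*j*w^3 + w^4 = (-6*j + w)*(j + w)*(2*j + w)*(5*j + w)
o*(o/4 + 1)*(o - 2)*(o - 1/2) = o^4/4 + 3*o^3/8 - 9*o^2/4 + o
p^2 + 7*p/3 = p*(p + 7/3)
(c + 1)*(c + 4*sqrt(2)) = c^2 + c + 4*sqrt(2)*c + 4*sqrt(2)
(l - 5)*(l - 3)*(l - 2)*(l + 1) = l^4 - 9*l^3 + 21*l^2 + l - 30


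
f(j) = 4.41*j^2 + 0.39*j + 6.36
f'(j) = 8.82*j + 0.39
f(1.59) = 18.13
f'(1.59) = 14.41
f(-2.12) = 25.35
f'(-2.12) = -18.31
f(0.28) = 6.81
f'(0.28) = 2.86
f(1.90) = 23.02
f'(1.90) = 17.15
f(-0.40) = 6.91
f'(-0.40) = -3.14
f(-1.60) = 17.03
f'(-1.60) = -13.72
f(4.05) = 80.27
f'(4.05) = 36.11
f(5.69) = 151.36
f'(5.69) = 50.58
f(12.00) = 646.08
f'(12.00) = 106.23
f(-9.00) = 360.06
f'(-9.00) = -78.99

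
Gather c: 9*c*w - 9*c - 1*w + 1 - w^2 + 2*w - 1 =c*(9*w - 9) - w^2 + w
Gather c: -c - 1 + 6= 5 - c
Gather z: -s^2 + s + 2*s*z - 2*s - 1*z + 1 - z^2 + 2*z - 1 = -s^2 - s - z^2 + z*(2*s + 1)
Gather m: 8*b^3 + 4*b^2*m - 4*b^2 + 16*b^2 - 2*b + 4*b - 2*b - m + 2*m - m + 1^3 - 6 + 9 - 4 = 8*b^3 + 4*b^2*m + 12*b^2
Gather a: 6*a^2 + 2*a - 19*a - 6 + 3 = 6*a^2 - 17*a - 3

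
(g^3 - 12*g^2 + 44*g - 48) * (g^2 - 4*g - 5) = g^5 - 16*g^4 + 87*g^3 - 164*g^2 - 28*g + 240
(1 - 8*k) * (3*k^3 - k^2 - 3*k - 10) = -24*k^4 + 11*k^3 + 23*k^2 + 77*k - 10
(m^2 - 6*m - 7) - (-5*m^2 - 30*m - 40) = 6*m^2 + 24*m + 33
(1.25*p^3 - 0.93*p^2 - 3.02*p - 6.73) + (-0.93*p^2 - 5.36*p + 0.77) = 1.25*p^3 - 1.86*p^2 - 8.38*p - 5.96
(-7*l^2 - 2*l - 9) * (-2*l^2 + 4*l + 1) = 14*l^4 - 24*l^3 + 3*l^2 - 38*l - 9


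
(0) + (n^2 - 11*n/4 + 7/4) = n^2 - 11*n/4 + 7/4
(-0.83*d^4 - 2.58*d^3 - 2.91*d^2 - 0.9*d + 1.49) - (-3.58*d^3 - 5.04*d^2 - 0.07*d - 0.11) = -0.83*d^4 + 1.0*d^3 + 2.13*d^2 - 0.83*d + 1.6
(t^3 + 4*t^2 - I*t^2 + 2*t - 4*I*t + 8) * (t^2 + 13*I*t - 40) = t^5 + 4*t^4 + 12*I*t^4 - 25*t^3 + 48*I*t^3 - 100*t^2 + 66*I*t^2 - 80*t + 264*I*t - 320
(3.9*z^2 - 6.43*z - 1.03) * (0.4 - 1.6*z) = -6.24*z^3 + 11.848*z^2 - 0.924*z - 0.412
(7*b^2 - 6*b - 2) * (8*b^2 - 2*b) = 56*b^4 - 62*b^3 - 4*b^2 + 4*b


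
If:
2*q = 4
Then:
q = 2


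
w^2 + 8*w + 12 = (w + 2)*(w + 6)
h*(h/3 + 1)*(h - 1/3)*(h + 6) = h^4/3 + 26*h^3/9 + 5*h^2 - 2*h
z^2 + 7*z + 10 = (z + 2)*(z + 5)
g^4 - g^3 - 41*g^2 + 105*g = g*(g - 5)*(g - 3)*(g + 7)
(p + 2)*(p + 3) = p^2 + 5*p + 6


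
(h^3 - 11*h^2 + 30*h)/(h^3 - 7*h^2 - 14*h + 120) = h/(h + 4)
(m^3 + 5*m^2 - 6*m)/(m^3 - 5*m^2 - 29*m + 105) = m*(m^2 + 5*m - 6)/(m^3 - 5*m^2 - 29*m + 105)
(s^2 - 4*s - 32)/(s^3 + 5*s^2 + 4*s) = (s - 8)/(s*(s + 1))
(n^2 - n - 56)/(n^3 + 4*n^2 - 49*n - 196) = (n - 8)/(n^2 - 3*n - 28)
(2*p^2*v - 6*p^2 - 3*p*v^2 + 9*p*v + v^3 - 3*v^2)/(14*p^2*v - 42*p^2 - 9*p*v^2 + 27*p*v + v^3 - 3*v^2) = (p - v)/(7*p - v)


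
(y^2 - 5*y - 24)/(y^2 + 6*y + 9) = (y - 8)/(y + 3)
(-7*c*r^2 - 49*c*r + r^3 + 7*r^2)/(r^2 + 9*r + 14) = r*(-7*c + r)/(r + 2)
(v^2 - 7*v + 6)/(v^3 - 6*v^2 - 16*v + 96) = (v - 1)/(v^2 - 16)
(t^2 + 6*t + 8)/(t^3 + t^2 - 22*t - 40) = 1/(t - 5)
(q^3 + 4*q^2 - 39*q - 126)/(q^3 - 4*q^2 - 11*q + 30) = (q^2 + q - 42)/(q^2 - 7*q + 10)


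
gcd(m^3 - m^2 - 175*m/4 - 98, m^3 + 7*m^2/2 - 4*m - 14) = m + 7/2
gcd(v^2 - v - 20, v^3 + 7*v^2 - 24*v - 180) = v - 5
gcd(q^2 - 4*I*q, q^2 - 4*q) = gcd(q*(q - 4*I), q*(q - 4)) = q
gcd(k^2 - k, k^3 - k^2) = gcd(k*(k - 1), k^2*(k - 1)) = k^2 - k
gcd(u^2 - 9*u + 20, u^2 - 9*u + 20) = u^2 - 9*u + 20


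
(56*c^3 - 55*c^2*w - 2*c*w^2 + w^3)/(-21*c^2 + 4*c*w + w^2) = (8*c^2 - 9*c*w + w^2)/(-3*c + w)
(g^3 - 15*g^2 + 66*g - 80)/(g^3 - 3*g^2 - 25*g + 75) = (g^2 - 10*g + 16)/(g^2 + 2*g - 15)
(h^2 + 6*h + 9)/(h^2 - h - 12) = (h + 3)/(h - 4)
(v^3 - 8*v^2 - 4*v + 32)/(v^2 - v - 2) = (v^2 - 6*v - 16)/(v + 1)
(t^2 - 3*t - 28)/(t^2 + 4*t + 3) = (t^2 - 3*t - 28)/(t^2 + 4*t + 3)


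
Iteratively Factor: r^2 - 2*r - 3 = (r - 3)*(r + 1)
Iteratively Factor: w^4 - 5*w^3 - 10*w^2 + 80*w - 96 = (w - 3)*(w^3 - 2*w^2 - 16*w + 32) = (w - 4)*(w - 3)*(w^2 + 2*w - 8) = (w - 4)*(w - 3)*(w + 4)*(w - 2)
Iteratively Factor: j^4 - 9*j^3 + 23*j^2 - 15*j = (j - 5)*(j^3 - 4*j^2 + 3*j) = (j - 5)*(j - 1)*(j^2 - 3*j) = (j - 5)*(j - 3)*(j - 1)*(j)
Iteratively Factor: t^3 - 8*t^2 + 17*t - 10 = (t - 5)*(t^2 - 3*t + 2) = (t - 5)*(t - 2)*(t - 1)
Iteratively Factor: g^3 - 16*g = (g)*(g^2 - 16) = g*(g - 4)*(g + 4)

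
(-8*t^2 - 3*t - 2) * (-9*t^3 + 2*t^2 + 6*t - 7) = 72*t^5 + 11*t^4 - 36*t^3 + 34*t^2 + 9*t + 14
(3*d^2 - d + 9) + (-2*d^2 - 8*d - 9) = d^2 - 9*d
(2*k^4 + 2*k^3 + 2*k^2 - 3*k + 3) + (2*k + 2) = 2*k^4 + 2*k^3 + 2*k^2 - k + 5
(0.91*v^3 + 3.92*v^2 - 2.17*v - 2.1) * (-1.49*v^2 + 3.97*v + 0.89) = -1.3559*v^5 - 2.2281*v^4 + 19.6056*v^3 - 1.9971*v^2 - 10.2683*v - 1.869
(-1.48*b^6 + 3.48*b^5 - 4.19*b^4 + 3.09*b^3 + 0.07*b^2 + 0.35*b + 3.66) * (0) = 0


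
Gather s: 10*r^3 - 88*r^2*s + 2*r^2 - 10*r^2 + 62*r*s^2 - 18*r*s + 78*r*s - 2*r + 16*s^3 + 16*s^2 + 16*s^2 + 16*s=10*r^3 - 8*r^2 - 2*r + 16*s^3 + s^2*(62*r + 32) + s*(-88*r^2 + 60*r + 16)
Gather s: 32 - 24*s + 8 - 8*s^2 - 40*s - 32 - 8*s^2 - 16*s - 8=-16*s^2 - 80*s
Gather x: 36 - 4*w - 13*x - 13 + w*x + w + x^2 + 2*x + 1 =-3*w + x^2 + x*(w - 11) + 24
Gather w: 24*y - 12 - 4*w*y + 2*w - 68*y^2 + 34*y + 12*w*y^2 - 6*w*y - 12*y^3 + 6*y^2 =w*(12*y^2 - 10*y + 2) - 12*y^3 - 62*y^2 + 58*y - 12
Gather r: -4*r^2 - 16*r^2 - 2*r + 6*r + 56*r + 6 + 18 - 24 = -20*r^2 + 60*r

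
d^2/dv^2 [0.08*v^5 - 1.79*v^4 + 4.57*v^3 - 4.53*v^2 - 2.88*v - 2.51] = 1.6*v^3 - 21.48*v^2 + 27.42*v - 9.06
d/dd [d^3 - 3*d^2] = 3*d*(d - 2)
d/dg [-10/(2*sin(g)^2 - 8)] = 10*sin(g)*cos(g)/(sin(g)^2 - 4)^2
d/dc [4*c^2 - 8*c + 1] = 8*c - 8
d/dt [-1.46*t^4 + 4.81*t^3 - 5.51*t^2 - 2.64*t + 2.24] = -5.84*t^3 + 14.43*t^2 - 11.02*t - 2.64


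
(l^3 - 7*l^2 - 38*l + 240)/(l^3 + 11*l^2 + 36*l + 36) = (l^2 - 13*l + 40)/(l^2 + 5*l + 6)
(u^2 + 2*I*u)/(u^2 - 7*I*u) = (u + 2*I)/(u - 7*I)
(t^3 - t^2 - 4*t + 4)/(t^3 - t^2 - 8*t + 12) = (t^2 + t - 2)/(t^2 + t - 6)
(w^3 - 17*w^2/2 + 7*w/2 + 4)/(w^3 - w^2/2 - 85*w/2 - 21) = (w^2 - 9*w + 8)/(w^2 - w - 42)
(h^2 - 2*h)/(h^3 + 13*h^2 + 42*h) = (h - 2)/(h^2 + 13*h + 42)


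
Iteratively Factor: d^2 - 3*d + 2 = (d - 2)*(d - 1)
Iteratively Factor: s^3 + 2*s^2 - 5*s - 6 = (s - 2)*(s^2 + 4*s + 3) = (s - 2)*(s + 3)*(s + 1)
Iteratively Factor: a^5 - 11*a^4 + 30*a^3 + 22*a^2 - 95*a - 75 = (a + 1)*(a^4 - 12*a^3 + 42*a^2 - 20*a - 75) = (a - 3)*(a + 1)*(a^3 - 9*a^2 + 15*a + 25) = (a - 5)*(a - 3)*(a + 1)*(a^2 - 4*a - 5) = (a - 5)^2*(a - 3)*(a + 1)*(a + 1)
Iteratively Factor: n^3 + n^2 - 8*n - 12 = (n + 2)*(n^2 - n - 6) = (n + 2)^2*(n - 3)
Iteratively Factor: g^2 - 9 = (g + 3)*(g - 3)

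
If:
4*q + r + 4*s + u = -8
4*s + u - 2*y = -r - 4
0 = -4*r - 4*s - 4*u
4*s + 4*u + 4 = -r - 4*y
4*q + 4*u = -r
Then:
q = -11/13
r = 12/13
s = -20/13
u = 8/13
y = -4/13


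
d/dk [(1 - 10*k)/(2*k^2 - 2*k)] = (5*k^2 - k + 1/2)/(k^2*(k^2 - 2*k + 1))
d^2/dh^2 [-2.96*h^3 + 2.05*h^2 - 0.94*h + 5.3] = 4.1 - 17.76*h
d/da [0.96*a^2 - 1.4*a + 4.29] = 1.92*a - 1.4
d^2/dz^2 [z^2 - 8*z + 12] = 2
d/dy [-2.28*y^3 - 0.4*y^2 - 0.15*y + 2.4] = -6.84*y^2 - 0.8*y - 0.15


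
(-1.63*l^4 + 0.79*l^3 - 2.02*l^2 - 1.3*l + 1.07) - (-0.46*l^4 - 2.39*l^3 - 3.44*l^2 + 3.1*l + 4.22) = -1.17*l^4 + 3.18*l^3 + 1.42*l^2 - 4.4*l - 3.15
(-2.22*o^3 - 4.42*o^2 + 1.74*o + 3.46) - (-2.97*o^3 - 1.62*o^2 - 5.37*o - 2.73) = 0.75*o^3 - 2.8*o^2 + 7.11*o + 6.19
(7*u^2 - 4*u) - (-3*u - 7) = 7*u^2 - u + 7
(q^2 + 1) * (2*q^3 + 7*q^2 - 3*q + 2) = 2*q^5 + 7*q^4 - q^3 + 9*q^2 - 3*q + 2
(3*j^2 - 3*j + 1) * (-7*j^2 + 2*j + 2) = -21*j^4 + 27*j^3 - 7*j^2 - 4*j + 2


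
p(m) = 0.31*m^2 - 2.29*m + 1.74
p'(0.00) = -2.29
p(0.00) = 1.74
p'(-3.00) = -4.15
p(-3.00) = 11.40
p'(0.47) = -2.00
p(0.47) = 0.73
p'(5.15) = 0.90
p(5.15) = -1.83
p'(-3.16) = -4.25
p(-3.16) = 12.07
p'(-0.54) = -2.62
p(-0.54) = 3.07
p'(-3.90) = -4.71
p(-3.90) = 15.39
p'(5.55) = 1.15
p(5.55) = -1.42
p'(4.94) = 0.77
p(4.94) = -2.01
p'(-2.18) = -3.64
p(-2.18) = 8.21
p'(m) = 0.62*m - 2.29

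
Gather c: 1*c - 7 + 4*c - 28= 5*c - 35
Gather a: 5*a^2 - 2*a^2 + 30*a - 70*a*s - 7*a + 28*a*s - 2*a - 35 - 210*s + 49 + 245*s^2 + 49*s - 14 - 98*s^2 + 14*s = 3*a^2 + a*(21 - 42*s) + 147*s^2 - 147*s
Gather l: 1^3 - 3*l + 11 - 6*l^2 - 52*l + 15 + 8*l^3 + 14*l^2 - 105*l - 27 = 8*l^3 + 8*l^2 - 160*l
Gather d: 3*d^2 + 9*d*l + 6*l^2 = 3*d^2 + 9*d*l + 6*l^2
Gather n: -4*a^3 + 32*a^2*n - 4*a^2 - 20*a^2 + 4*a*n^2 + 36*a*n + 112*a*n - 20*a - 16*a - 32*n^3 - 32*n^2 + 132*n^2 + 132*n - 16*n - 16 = -4*a^3 - 24*a^2 - 36*a - 32*n^3 + n^2*(4*a + 100) + n*(32*a^2 + 148*a + 116) - 16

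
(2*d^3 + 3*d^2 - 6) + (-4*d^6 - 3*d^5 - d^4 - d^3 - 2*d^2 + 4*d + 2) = -4*d^6 - 3*d^5 - d^4 + d^3 + d^2 + 4*d - 4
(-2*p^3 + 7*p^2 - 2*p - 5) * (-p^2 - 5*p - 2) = 2*p^5 + 3*p^4 - 29*p^3 + p^2 + 29*p + 10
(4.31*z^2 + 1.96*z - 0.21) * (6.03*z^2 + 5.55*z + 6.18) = 25.9893*z^4 + 35.7393*z^3 + 36.2475*z^2 + 10.9473*z - 1.2978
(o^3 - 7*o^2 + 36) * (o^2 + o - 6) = o^5 - 6*o^4 - 13*o^3 + 78*o^2 + 36*o - 216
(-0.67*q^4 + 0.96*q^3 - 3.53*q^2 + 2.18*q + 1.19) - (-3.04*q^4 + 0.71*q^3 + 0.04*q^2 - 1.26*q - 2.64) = 2.37*q^4 + 0.25*q^3 - 3.57*q^2 + 3.44*q + 3.83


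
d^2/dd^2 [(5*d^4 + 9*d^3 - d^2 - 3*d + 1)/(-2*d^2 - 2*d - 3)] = 2*(-20*d^6 - 60*d^5 - 150*d^4 - 214*d^3 - 462*d^2 - 309*d - 7)/(8*d^6 + 24*d^5 + 60*d^4 + 80*d^3 + 90*d^2 + 54*d + 27)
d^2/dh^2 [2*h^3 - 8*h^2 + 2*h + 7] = 12*h - 16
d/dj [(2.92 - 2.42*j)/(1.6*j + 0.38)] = (-8.94656*j - 2.124808)/(1.6*j + 0.38)^3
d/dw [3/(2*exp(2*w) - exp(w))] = 3*(1 - 4*exp(w))*exp(-w)/(2*exp(w) - 1)^2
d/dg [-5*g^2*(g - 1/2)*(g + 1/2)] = -20*g^3 + 5*g/2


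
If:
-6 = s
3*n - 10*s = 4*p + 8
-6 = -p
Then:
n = -28/3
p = 6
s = -6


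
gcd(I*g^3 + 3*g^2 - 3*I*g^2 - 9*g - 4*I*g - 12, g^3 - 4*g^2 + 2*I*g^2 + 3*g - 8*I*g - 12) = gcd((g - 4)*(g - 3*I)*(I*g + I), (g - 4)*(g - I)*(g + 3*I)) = g - 4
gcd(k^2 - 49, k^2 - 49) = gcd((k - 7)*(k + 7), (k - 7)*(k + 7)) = k^2 - 49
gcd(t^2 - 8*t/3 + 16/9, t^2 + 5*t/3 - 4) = t - 4/3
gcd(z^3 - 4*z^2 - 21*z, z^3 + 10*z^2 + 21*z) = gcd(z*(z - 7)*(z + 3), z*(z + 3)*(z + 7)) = z^2 + 3*z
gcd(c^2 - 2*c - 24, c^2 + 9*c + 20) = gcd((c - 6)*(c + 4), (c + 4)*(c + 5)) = c + 4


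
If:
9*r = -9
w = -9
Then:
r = -1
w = -9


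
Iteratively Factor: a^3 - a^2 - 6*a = (a - 3)*(a^2 + 2*a) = (a - 3)*(a + 2)*(a)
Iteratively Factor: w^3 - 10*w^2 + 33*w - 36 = (w - 3)*(w^2 - 7*w + 12) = (w - 3)^2*(w - 4)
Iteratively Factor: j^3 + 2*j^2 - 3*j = (j - 1)*(j^2 + 3*j) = j*(j - 1)*(j + 3)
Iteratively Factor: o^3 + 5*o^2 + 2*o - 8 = (o - 1)*(o^2 + 6*o + 8) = (o - 1)*(o + 2)*(o + 4)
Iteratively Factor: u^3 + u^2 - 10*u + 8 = (u - 2)*(u^2 + 3*u - 4) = (u - 2)*(u + 4)*(u - 1)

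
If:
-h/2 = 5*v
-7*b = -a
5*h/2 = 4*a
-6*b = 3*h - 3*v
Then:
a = 0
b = 0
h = 0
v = 0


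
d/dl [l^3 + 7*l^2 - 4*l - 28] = 3*l^2 + 14*l - 4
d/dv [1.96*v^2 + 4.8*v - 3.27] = 3.92*v + 4.8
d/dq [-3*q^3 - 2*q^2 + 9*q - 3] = -9*q^2 - 4*q + 9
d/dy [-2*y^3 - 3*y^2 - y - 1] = -6*y^2 - 6*y - 1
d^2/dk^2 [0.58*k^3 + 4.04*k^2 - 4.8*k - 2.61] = 3.48*k + 8.08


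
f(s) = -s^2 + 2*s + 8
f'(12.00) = -22.00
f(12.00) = -112.00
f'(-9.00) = 20.00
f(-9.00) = -91.00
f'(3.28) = -4.56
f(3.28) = 3.80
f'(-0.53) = 3.06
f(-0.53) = 6.66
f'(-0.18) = 2.36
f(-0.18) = 7.61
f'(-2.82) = 7.64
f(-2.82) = -5.59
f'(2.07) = -2.14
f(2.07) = 7.86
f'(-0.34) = 2.68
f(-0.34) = 7.20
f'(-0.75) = 3.50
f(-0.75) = 5.94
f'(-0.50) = 3.00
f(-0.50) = 6.75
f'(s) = 2 - 2*s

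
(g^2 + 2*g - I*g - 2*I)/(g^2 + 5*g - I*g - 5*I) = (g + 2)/(g + 5)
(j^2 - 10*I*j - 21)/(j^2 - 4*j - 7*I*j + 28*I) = (j - 3*I)/(j - 4)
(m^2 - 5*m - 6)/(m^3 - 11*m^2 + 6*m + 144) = (m + 1)/(m^2 - 5*m - 24)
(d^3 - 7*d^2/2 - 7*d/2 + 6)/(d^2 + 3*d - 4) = (d^2 - 5*d/2 - 6)/(d + 4)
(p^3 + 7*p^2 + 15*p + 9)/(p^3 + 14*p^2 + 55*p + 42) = (p^2 + 6*p + 9)/(p^2 + 13*p + 42)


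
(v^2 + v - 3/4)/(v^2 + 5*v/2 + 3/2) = (v - 1/2)/(v + 1)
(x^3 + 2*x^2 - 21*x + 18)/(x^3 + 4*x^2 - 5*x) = (x^2 + 3*x - 18)/(x*(x + 5))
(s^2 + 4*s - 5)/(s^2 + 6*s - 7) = (s + 5)/(s + 7)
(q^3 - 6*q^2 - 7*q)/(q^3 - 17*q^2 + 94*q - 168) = q*(q + 1)/(q^2 - 10*q + 24)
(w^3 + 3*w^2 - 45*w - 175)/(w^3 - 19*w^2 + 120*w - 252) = (w^2 + 10*w + 25)/(w^2 - 12*w + 36)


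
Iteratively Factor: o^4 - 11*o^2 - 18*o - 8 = (o + 1)*(o^3 - o^2 - 10*o - 8) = (o + 1)*(o + 2)*(o^2 - 3*o - 4) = (o - 4)*(o + 1)*(o + 2)*(o + 1)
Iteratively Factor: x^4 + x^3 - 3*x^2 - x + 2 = (x - 1)*(x^3 + 2*x^2 - x - 2) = (x - 1)^2*(x^2 + 3*x + 2) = (x - 1)^2*(x + 2)*(x + 1)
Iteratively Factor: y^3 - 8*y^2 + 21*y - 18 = (y - 2)*(y^2 - 6*y + 9) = (y - 3)*(y - 2)*(y - 3)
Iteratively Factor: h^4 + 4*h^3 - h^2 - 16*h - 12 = (h - 2)*(h^3 + 6*h^2 + 11*h + 6) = (h - 2)*(h + 3)*(h^2 + 3*h + 2) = (h - 2)*(h + 2)*(h + 3)*(h + 1)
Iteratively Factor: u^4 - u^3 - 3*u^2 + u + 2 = (u - 1)*(u^3 - 3*u - 2) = (u - 1)*(u + 1)*(u^2 - u - 2) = (u - 2)*(u - 1)*(u + 1)*(u + 1)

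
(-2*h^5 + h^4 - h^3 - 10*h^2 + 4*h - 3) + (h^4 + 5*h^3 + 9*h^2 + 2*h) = -2*h^5 + 2*h^4 + 4*h^3 - h^2 + 6*h - 3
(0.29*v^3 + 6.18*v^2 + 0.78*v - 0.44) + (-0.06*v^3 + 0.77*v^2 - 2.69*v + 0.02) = 0.23*v^3 + 6.95*v^2 - 1.91*v - 0.42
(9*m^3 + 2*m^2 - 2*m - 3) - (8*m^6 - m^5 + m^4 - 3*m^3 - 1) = -8*m^6 + m^5 - m^4 + 12*m^3 + 2*m^2 - 2*m - 2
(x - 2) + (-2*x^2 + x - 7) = -2*x^2 + 2*x - 9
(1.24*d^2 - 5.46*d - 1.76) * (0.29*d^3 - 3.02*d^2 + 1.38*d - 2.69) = 0.3596*d^5 - 5.3282*d^4 + 17.69*d^3 - 5.5552*d^2 + 12.2586*d + 4.7344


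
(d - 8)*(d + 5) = d^2 - 3*d - 40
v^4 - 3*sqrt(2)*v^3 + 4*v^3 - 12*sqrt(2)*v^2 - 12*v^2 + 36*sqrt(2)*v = v*(v - 2)*(v + 6)*(v - 3*sqrt(2))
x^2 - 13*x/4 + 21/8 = (x - 7/4)*(x - 3/2)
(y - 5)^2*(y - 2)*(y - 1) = y^4 - 13*y^3 + 57*y^2 - 95*y + 50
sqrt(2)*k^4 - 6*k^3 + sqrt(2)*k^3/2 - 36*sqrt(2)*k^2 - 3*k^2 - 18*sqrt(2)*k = k*(k - 6*sqrt(2))*(k + 3*sqrt(2))*(sqrt(2)*k + sqrt(2)/2)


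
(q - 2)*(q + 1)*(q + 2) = q^3 + q^2 - 4*q - 4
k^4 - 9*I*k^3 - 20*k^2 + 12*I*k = k*(k - 6*I)*(k - 2*I)*(k - I)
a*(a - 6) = a^2 - 6*a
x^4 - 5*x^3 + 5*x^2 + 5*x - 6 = (x - 3)*(x - 2)*(x - 1)*(x + 1)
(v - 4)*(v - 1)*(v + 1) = v^3 - 4*v^2 - v + 4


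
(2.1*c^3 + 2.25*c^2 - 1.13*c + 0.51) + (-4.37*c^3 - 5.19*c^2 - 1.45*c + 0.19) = -2.27*c^3 - 2.94*c^2 - 2.58*c + 0.7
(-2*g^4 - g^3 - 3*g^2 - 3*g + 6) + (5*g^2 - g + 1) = -2*g^4 - g^3 + 2*g^2 - 4*g + 7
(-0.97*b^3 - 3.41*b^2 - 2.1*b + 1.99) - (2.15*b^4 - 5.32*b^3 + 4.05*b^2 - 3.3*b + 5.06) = -2.15*b^4 + 4.35*b^3 - 7.46*b^2 + 1.2*b - 3.07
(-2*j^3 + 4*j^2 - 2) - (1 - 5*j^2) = -2*j^3 + 9*j^2 - 3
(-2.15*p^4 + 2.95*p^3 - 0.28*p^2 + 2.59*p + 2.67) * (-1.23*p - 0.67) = 2.6445*p^5 - 2.188*p^4 - 1.6321*p^3 - 2.9981*p^2 - 5.0194*p - 1.7889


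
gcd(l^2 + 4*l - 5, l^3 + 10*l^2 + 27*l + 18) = 1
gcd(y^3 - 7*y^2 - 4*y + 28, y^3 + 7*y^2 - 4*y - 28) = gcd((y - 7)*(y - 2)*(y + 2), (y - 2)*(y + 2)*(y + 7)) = y^2 - 4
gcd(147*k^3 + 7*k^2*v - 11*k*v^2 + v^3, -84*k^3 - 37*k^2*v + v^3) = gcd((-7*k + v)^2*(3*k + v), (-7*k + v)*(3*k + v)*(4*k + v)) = -21*k^2 - 4*k*v + v^2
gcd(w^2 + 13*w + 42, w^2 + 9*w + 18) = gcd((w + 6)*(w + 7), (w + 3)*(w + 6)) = w + 6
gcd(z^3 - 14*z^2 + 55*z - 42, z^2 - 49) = z - 7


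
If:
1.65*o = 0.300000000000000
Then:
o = 0.18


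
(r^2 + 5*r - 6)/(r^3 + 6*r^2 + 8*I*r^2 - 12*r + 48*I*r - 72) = (r - 1)/(r^2 + 8*I*r - 12)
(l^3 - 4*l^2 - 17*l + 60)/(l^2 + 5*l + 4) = (l^2 - 8*l + 15)/(l + 1)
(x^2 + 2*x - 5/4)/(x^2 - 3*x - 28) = (-x^2 - 2*x + 5/4)/(-x^2 + 3*x + 28)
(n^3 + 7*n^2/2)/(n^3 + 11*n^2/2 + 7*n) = n/(n + 2)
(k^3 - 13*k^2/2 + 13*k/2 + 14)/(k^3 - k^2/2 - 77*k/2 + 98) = (k + 1)/(k + 7)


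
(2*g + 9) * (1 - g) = -2*g^2 - 7*g + 9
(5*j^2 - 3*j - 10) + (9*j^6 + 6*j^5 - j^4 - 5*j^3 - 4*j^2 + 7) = 9*j^6 + 6*j^5 - j^4 - 5*j^3 + j^2 - 3*j - 3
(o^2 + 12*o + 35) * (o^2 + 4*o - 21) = o^4 + 16*o^3 + 62*o^2 - 112*o - 735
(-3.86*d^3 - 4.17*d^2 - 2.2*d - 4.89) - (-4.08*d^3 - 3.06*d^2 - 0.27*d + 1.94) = 0.22*d^3 - 1.11*d^2 - 1.93*d - 6.83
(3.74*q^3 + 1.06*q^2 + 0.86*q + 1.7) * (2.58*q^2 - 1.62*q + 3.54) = 9.6492*q^5 - 3.324*q^4 + 13.7412*q^3 + 6.7452*q^2 + 0.2904*q + 6.018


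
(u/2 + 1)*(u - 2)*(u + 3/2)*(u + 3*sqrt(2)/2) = u^4/2 + 3*u^3/4 + 3*sqrt(2)*u^3/4 - 2*u^2 + 9*sqrt(2)*u^2/8 - 3*sqrt(2)*u - 3*u - 9*sqrt(2)/2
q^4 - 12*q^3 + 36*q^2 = q^2*(q - 6)^2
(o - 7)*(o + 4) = o^2 - 3*o - 28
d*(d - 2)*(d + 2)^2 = d^4 + 2*d^3 - 4*d^2 - 8*d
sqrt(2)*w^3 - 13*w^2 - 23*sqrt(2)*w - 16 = (w - 8*sqrt(2))*(w + sqrt(2))*(sqrt(2)*w + 1)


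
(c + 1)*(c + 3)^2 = c^3 + 7*c^2 + 15*c + 9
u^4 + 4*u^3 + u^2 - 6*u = u*(u - 1)*(u + 2)*(u + 3)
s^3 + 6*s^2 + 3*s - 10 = (s - 1)*(s + 2)*(s + 5)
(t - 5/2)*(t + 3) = t^2 + t/2 - 15/2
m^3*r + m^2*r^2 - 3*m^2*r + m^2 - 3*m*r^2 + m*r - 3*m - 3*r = (m - 3)*(m + r)*(m*r + 1)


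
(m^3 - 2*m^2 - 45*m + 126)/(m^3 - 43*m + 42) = (m - 3)/(m - 1)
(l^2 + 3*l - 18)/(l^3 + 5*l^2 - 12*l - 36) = 1/(l + 2)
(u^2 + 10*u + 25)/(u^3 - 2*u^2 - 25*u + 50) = (u + 5)/(u^2 - 7*u + 10)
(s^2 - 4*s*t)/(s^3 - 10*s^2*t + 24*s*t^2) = 1/(s - 6*t)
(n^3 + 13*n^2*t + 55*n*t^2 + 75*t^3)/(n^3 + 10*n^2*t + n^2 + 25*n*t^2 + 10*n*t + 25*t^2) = (n + 3*t)/(n + 1)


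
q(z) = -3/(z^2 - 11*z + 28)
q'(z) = -3*(11 - 2*z)/(z^2 - 11*z + 28)^2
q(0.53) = -0.13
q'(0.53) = -0.06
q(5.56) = 1.34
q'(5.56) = 0.07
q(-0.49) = -0.09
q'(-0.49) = -0.03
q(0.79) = -0.15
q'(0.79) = -0.07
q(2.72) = -0.55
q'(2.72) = -0.56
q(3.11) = -0.87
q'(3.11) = -1.20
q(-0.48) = -0.09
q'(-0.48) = -0.03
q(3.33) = -1.22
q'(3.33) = -2.15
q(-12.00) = -0.00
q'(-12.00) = 0.00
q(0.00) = -0.11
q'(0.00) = -0.04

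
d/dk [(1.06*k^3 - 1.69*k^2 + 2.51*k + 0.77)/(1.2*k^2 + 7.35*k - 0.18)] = (1.272*k^4 + 15.582*k^3 - 16.0059*k^2 - 1.2396*k - 6.1113)/(1.44*k^4 + 17.64*k^3 + 53.5905*k^2 - 2.646*k + 0.0324)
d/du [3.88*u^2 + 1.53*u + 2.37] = 7.76*u + 1.53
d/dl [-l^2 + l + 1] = 1 - 2*l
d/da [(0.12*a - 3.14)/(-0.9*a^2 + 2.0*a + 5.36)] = (0.108*a^2 - 5.652*a + 6.9232)/(0.81*a^4 - 3.6*a^3 - 5.648*a^2 + 21.44*a + 28.7296)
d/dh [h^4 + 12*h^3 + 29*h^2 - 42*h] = 4*h^3 + 36*h^2 + 58*h - 42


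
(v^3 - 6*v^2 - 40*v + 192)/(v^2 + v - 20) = (v^2 - 2*v - 48)/(v + 5)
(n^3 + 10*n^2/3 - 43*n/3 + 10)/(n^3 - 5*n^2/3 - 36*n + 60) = (n - 1)/(n - 6)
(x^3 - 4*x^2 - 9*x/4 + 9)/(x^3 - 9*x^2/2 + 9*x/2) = (x^2 - 5*x/2 - 6)/(x*(x - 3))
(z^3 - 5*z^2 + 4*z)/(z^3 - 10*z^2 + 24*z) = (z - 1)/(z - 6)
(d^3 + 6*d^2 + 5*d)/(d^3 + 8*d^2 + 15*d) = (d + 1)/(d + 3)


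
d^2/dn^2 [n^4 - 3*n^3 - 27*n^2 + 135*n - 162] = 12*n^2 - 18*n - 54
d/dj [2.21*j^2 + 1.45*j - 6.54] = 4.42*j + 1.45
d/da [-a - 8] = -1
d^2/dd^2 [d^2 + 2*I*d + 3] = 2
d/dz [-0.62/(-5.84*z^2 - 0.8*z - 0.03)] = (-7.2416*z - 0.496)/(5.84*z^2 + 0.8*z + 0.03)^2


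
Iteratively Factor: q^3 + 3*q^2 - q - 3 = (q - 1)*(q^2 + 4*q + 3) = (q - 1)*(q + 3)*(q + 1)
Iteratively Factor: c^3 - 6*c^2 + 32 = (c - 4)*(c^2 - 2*c - 8) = (c - 4)^2*(c + 2)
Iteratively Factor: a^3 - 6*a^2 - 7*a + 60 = (a - 5)*(a^2 - a - 12) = (a - 5)*(a + 3)*(a - 4)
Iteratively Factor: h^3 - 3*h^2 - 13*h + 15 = (h - 1)*(h^2 - 2*h - 15) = (h - 5)*(h - 1)*(h + 3)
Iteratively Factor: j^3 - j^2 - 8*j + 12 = (j - 2)*(j^2 + j - 6) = (j - 2)^2*(j + 3)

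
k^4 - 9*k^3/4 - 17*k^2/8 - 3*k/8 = k*(k - 3)*(k + 1/4)*(k + 1/2)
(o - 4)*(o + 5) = o^2 + o - 20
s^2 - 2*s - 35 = (s - 7)*(s + 5)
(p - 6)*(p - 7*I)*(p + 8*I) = p^3 - 6*p^2 + I*p^2 + 56*p - 6*I*p - 336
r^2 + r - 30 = (r - 5)*(r + 6)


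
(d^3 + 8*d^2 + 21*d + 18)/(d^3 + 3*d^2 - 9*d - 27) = (d + 2)/(d - 3)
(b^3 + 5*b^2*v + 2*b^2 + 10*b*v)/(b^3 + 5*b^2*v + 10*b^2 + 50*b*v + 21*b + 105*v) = b*(b + 2)/(b^2 + 10*b + 21)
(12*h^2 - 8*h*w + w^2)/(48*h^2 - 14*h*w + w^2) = (-2*h + w)/(-8*h + w)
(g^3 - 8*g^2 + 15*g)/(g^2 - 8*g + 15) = g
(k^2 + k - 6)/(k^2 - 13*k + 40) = (k^2 + k - 6)/(k^2 - 13*k + 40)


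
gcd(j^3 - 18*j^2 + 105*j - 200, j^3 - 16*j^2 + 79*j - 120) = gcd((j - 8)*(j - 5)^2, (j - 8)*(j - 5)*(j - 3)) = j^2 - 13*j + 40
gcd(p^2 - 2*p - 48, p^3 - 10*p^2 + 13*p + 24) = p - 8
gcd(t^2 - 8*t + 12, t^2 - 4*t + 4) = t - 2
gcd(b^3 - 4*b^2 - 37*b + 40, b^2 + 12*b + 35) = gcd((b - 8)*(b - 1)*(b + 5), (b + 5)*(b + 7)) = b + 5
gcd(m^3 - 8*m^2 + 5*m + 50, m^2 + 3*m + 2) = m + 2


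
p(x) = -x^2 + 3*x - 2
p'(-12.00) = 27.00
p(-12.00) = -182.00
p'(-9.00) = 21.00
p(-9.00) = -110.00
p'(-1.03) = 5.06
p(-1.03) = -6.15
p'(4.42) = -5.84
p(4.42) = -8.28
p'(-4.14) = 11.28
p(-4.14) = -31.56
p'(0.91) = 1.18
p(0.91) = -0.10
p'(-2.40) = 7.80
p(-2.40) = -14.96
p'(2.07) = -1.14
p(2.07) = -0.07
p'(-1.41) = 5.82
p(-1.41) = -8.22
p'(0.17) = 2.66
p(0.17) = -1.52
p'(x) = 3 - 2*x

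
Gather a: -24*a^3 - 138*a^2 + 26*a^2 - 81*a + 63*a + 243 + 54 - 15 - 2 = -24*a^3 - 112*a^2 - 18*a + 280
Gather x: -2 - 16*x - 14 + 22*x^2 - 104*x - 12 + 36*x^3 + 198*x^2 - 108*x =36*x^3 + 220*x^2 - 228*x - 28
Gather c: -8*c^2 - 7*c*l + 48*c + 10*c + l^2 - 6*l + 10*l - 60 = -8*c^2 + c*(58 - 7*l) + l^2 + 4*l - 60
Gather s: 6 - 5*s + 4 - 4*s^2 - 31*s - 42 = -4*s^2 - 36*s - 32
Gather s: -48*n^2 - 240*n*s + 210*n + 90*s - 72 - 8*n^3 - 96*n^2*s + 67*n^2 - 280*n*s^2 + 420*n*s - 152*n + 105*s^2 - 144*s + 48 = -8*n^3 + 19*n^2 + 58*n + s^2*(105 - 280*n) + s*(-96*n^2 + 180*n - 54) - 24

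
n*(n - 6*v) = n^2 - 6*n*v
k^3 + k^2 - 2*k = k*(k - 1)*(k + 2)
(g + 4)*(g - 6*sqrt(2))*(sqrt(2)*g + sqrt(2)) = sqrt(2)*g^3 - 12*g^2 + 5*sqrt(2)*g^2 - 60*g + 4*sqrt(2)*g - 48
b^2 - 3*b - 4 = (b - 4)*(b + 1)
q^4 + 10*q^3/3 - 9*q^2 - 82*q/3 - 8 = (q - 3)*(q + 1/3)*(q + 2)*(q + 4)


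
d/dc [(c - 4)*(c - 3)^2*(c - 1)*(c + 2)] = 5*c^4 - 36*c^3 + 63*c^2 + 34*c - 102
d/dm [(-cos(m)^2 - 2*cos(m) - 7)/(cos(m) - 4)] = (cos(m)^2 - 8*cos(m) - 15)*sin(m)/(cos(m) - 4)^2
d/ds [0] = 0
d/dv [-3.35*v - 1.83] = -3.35000000000000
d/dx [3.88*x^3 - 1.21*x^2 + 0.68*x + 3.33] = 11.64*x^2 - 2.42*x + 0.68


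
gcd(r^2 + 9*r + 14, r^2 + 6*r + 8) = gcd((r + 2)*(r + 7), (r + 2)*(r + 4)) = r + 2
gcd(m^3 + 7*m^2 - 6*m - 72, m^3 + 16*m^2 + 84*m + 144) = m^2 + 10*m + 24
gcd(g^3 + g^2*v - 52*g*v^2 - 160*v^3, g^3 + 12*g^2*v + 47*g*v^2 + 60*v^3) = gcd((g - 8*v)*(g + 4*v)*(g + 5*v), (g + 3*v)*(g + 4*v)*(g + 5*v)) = g^2 + 9*g*v + 20*v^2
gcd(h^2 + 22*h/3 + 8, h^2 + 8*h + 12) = h + 6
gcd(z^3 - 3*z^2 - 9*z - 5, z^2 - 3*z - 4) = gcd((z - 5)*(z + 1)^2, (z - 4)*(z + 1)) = z + 1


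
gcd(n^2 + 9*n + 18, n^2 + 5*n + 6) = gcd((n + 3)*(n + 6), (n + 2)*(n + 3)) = n + 3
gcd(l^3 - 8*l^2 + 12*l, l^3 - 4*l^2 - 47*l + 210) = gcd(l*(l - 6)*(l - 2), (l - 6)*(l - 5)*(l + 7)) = l - 6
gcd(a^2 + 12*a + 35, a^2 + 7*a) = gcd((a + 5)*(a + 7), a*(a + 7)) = a + 7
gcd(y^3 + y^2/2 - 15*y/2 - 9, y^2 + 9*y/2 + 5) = y + 2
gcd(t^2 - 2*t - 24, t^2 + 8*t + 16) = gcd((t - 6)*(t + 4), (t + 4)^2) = t + 4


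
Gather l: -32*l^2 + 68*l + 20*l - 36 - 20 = -32*l^2 + 88*l - 56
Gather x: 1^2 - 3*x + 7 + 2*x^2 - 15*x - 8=2*x^2 - 18*x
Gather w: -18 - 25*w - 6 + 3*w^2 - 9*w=3*w^2 - 34*w - 24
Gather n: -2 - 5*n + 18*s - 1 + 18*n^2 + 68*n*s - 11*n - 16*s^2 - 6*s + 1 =18*n^2 + n*(68*s - 16) - 16*s^2 + 12*s - 2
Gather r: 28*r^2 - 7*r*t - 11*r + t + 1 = 28*r^2 + r*(-7*t - 11) + t + 1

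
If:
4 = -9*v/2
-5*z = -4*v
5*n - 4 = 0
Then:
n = 4/5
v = -8/9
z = -32/45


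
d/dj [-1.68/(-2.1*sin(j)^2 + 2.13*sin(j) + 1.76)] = (3.5784 - 7.056*sin(j))*cos(j)/(-2.1*sin(j)^2 + 2.13*sin(j) + 1.76)^2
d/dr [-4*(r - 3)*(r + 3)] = -8*r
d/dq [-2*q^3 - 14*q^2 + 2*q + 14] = -6*q^2 - 28*q + 2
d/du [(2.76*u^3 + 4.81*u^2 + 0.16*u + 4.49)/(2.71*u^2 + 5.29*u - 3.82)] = (7.4796*u^4 + 29.2008*u^3 - 6.6183*u^2 - 61.0842*u - 24.3633)/(7.3441*u^4 + 28.6718*u^3 + 7.2797*u^2 - 40.4156*u + 14.5924)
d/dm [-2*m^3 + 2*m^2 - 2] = 2*m*(2 - 3*m)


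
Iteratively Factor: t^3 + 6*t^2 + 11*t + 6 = (t + 3)*(t^2 + 3*t + 2) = (t + 2)*(t + 3)*(t + 1)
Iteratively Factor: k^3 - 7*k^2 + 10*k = (k - 5)*(k^2 - 2*k) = (k - 5)*(k - 2)*(k)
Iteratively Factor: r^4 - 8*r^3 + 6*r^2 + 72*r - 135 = (r - 3)*(r^3 - 5*r^2 - 9*r + 45) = (r - 3)*(r + 3)*(r^2 - 8*r + 15) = (r - 3)^2*(r + 3)*(r - 5)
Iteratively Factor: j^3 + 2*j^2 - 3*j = (j)*(j^2 + 2*j - 3) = j*(j + 3)*(j - 1)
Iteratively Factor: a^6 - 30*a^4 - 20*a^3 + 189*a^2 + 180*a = (a - 5)*(a^5 + 5*a^4 - 5*a^3 - 45*a^2 - 36*a) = (a - 5)*(a - 3)*(a^4 + 8*a^3 + 19*a^2 + 12*a) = (a - 5)*(a - 3)*(a + 1)*(a^3 + 7*a^2 + 12*a) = (a - 5)*(a - 3)*(a + 1)*(a + 4)*(a^2 + 3*a) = (a - 5)*(a - 3)*(a + 1)*(a + 3)*(a + 4)*(a)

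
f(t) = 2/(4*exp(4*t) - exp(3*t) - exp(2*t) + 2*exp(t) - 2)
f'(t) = 2*(-16*exp(4*t) + 3*exp(3*t) + 2*exp(2*t) - 2*exp(t))/(4*exp(4*t) - exp(3*t) - exp(2*t) + 2*exp(t) - 2)^2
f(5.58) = 0.00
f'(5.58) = -0.00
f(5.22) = 0.00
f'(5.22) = -0.00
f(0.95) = 0.01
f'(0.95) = -0.05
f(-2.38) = -1.10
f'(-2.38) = -0.10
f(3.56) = 0.00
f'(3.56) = -0.00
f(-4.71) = -1.01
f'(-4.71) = -0.01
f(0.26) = 0.25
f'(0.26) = -1.17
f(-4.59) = -1.01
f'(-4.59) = -0.01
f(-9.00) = -1.00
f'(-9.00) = 0.00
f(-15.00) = -1.00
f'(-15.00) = 0.00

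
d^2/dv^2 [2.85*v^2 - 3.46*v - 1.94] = 5.70000000000000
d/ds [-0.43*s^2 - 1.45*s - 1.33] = -0.86*s - 1.45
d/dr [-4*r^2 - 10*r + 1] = -8*r - 10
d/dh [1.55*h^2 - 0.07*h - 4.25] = 3.1*h - 0.07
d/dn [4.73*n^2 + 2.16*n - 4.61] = 9.46*n + 2.16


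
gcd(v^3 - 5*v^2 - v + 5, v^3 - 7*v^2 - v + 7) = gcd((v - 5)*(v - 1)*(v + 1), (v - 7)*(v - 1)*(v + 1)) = v^2 - 1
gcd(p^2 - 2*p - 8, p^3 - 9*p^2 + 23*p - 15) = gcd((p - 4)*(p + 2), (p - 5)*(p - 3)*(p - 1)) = 1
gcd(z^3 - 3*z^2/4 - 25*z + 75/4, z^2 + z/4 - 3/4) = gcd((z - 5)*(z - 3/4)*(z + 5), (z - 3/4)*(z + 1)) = z - 3/4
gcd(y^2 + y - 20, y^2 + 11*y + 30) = y + 5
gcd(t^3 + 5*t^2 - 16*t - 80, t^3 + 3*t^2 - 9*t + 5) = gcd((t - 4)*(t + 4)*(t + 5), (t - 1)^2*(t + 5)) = t + 5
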